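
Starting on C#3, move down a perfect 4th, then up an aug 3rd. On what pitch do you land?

C#3 down a perfect fourth → G#2 (5 semitones).
An augmented third up from G#2 is B##2.

B##2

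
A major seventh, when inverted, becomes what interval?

Interval numbers invert to sum to nine: 7 + 2 = 9, so a seventh inverts to a second.
The quality also flips — major becomes minor — giving a minor second.

minor 2nd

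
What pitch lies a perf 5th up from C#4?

Five letter names up from C: G.
A perfect fifth spans 7 semitones, so from C#4 the target pitch is G#4.

G#4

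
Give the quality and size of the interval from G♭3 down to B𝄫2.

major sixth

Descending from Gb3 to Bbb2 is the same interval as ascending Bbb2 to Gb3.
B to G spans six letter names (B-C-D-E-F-G), so the interval is some kind of sixth.
The major sixth spans 9 semitones, and Bbb2 to Gb3 is exactly 9 semitones — so this is a major sixth.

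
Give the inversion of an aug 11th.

First reduce the compound augmented eleventh to its simple form, an augmented fourth.
The rule of nine gives the new number: 9 − 4 = 5, so a fourth becomes a fifth.
Quality inverts too: augmented becomes diminished. That makes the inversion a diminished fifth.

diminished 5th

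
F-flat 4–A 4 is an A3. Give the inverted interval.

Interval numbers invert to sum to nine: 3 + 6 = 9, so a third inverts to a sixth.
Quality inverts too: augmented becomes diminished. That makes the inversion a diminished sixth.

diminished sixth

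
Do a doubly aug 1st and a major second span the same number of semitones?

Both span 2 semitones: a doubly augmented unison and a major second are the same chromatic distance.

Yes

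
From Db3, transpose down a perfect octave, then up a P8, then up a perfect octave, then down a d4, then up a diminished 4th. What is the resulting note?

Db3 down a perfect octave → Db2 (12 semitones).
Db2 up a perfect octave → Db3 (12 semitones).
Up a perfect octave from Db3: Db4 (12 semitones up).
Db4 down a diminished fourth → A3 (4 semitones).
A diminished fourth up from A3 is Db4.

Db4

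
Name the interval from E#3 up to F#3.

E to F spans two letter names (E-F), so the interval is some kind of second.
A major second would be 2 semitones, but E#3 to F#3 is 1 — one semitone narrower, making it a minor second.

minor second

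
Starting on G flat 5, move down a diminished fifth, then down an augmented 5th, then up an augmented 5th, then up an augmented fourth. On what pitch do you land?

F sharp 5

Gb5 down a diminished fifth → C5 (6 semitones).
C5 down an augmented fifth → Fb4 (8 semitones).
Up an augmented fifth from Fb4: C5 (8 semitones up).
Up an augmented fourth from C5: F#5 (6 semitones up).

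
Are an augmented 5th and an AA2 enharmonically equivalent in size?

An augmented fifth is 8 semitones but a doubly augmented second is 4 semitones — different sizes.

No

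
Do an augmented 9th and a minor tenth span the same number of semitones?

Yes

Both span 15 semitones: an augmented ninth and a minor tenth are the same chromatic distance.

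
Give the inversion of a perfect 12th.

perfect fourth

First reduce the compound perfect twelfth to its simple form, a perfect fifth.
The rule of nine gives the new number: 9 − 5 = 4, so a fifth becomes a fourth.
Quality inverts too: perfect stays perfect. That makes the inversion a perfect fourth.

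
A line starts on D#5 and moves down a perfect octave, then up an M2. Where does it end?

E#4

Down a perfect octave from D#5: D#4 (12 semitones down).
A major second up from D#4 is E#4.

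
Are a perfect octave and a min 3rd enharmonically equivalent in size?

A perfect octave is 12 semitones but a minor third is 3 semitones — different sizes.

No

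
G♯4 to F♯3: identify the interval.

Descending from G#4 to F#3 is the same interval as ascending F#3 to G#4.
F to G spans two letter names (F-G), plus an octave — that makes it a ninth of some quality.
The major ninth spans 14 semitones, and F#3 to G#4 is exactly 14 semitones — so this is a major ninth.
(Equivalently, a compound major second: a major second plus an octave.)

major ninth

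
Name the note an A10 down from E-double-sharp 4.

The tenth's letter: E down three letter names plus an octave → C.
An augmented tenth spans 17 semitones, so from E##4 the target pitch is C#3.

C-sharp 3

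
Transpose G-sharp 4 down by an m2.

Two letter names down from G: F.
A minor second is 1 semitone; 1 semitone down from G#4 gives F##4.

F-double-sharp 4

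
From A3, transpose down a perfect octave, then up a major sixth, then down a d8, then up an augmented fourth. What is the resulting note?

B##2

A perfect octave down from A3 is A2.
A major sixth up from A2 is F#3.
Down a diminished octave from F#3: F##2 (11 semitones down).
F##2 up an augmented fourth → B##2 (6 semitones).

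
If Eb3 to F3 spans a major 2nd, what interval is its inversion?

minor seventh

Interval numbers invert to sum to nine: 2 + 7 = 9, so a second inverts to a seventh.
Quality inverts too: major becomes minor. That makes the inversion a minor seventh.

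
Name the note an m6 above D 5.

B flat 5

The sixth takes the letter from D up to B.
A minor sixth is 8 semitones; 8 semitones up from D5 gives Bb5.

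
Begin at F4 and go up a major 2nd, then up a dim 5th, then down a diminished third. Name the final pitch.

F4 up a major second → G4 (2 semitones).
Up a diminished fifth from G4: Db5 (6 semitones up).
A diminished third down from Db5 is B4.

B4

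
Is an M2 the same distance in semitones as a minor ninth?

No

2 semitones (major second) vs 13 semitones (minor ninth): not equal.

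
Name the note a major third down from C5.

Counting three letter names down from C lands on A.
A major third is 4 semitones; 4 semitones down from C5 gives Ab4.

Ab4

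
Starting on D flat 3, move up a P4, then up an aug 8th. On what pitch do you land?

Up a perfect fourth from Db3: Gb3 (5 semitones up).
An augmented octave up from Gb3 is G4.

G 4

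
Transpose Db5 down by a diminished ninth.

C#4

Counting two letter names plus an octave down from D lands on C.
Moving 12 semitones down from Db5 (the size of a diminished ninth) reaches C#4.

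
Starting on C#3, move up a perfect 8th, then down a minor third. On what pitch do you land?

C#3 up a perfect octave → C#4 (12 semitones).
Down a minor third from C#4: A#3 (3 semitones down).

A#3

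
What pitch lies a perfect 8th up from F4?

F5

The letter stays F (same as the start), shifted an octave up.
Moving 12 semitones up from F4 (the size of a perfect octave) reaches F5.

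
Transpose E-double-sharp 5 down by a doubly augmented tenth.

C 4

Counting three letter names plus an octave down from E lands on C.
Moving 18 semitones down from E##5 (the size of a doubly augmented tenth) reaches C4.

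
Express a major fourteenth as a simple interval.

major seventh

Each octave removed subtracts seven from the number: 14 − 7 = 7.
Quality carries through unchanged, so the simple form is a major seventh.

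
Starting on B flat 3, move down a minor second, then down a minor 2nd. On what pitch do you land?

Bb3 down a minor second → A3 (1 semitone).
A minor second down from A3 is G#3.

G sharp 3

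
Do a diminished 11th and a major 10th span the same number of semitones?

Yes

A diminished eleventh = 16 semitones = a major tenth; enharmonically equal.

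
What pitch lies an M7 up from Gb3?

Seven letter names up from G: F.
A major seventh is 11 semitones; 11 semitones up from Gb3 gives F4.

F4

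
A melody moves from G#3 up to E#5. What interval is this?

major 13th

G to E spans six letter names (G-A-B-C-D-E), plus an octave, so the interval is some kind of thirteenth.
Counting semitones, G#3→E#5 is 21, which is the major thirteenth.
(Equivalently, a compound major sixth: a major sixth plus an octave.)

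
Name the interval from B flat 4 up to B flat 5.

B to B is the same letter name, plus an octave, so the interval is some kind of octave.
The perfect octave spans 12 semitones, and Bb4 to Bb5 is exactly 12 semitones — so this is a perfect octave.

perfect octave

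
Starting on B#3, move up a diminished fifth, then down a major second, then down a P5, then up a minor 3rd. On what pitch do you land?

C4

B#3 up a diminished fifth → F#4 (6 semitones).
Down a major second from F#4: E4 (2 semitones down).
A perfect fifth down from E4 is A3.
A3 up a minor third → C4 (3 semitones).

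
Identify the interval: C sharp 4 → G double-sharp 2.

d11

Descending from C#4 to G##2 is the same interval as ascending G##2 to C#4.
G to C spans four letter names (G-A-B-C), plus an octave — that makes it an eleventh of some quality.
A perfect eleventh would be 17 semitones; G##2 to C#4 is 16, one semitone narrower, so the interval is diminished.
(Equivalently, a compound diminished fourth: a diminished fourth plus an octave.)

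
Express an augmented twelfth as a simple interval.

A5

Each octave removed subtracts seven from the number: 12 − 7 = 5.
Quality carries through unchanged, so the simple form is an augmented fifth.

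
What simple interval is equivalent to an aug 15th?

augmented 8th

Each octave removed subtracts seven from the number: 15 − 7 = 8.
That makes an augmented fifteenth a compound augmented octave — an octave plus an augmented octave.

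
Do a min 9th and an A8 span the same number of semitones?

Yes

A minor ninth spans 13 semitones, and an augmented octave also spans 13 semitones — they're enharmonic.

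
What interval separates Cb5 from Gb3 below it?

perfect eleventh

Descending from Cb5 to Gb3 is the same interval as ascending Gb3 to Cb5.
G to C spans four letter names (G-A-B-C), plus an octave, so the interval is some kind of eleventh.
Counting semitones, Gb3→Cb5 is 17, which is the perfect eleventh.
(Equivalently, a compound perfect fourth: a perfect fourth plus an octave.)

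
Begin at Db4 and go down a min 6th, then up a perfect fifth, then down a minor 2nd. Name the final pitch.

B3

Down a minor sixth from Db4: F3 (8 semitones down).
F3 up a perfect fifth → C4 (7 semitones).
A minor second down from C4 is B3.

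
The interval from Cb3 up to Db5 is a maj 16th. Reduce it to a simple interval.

major 2nd

Each octave removed subtracts seven from the number: 16 − 14 = 2.
So a major sixteenth is 2 octaves plus a major second. The quality is unchanged.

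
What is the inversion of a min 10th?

major 6th

First reduce the compound minor tenth to its simple form, a minor third.
The rule of nine gives the new number: 9 − 3 = 6, so a third becomes a sixth.
And minor becomes major under inversion, so we get a major sixth.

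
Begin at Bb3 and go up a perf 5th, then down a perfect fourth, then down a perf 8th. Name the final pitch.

C3

Bb3 up a perfect fifth → F4 (7 semitones).
F4 down a perfect fourth → C4 (5 semitones).
C4 down a perfect octave → C3 (12 semitones).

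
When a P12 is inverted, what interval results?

P4

First reduce the compound perfect twelfth to its simple form, a perfect fifth.
Inverted interval numbers add to nine, so a fifth pairs with a fourth (5 + 4 = 9).
And perfect stays perfect under inversion, so we get a perfect fourth.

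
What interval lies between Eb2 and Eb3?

E to E is the same letter name, plus an octave, so the interval is some kind of octave.
Eb2 to Eb3 is 12 semitones, matching the perfect octave exactly, so the quality is perfect.

perfect octave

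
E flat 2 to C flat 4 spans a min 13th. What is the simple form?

Each octave removed subtracts seven from the number: 13 − 7 = 6.
Quality carries through unchanged, so the simple form is a minor sixth.

minor 6th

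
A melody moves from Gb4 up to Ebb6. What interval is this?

minor thirteenth

G to E spans six letter names (G-A-B-C-D-E), plus an octave, so the interval is some kind of thirteenth.
At 20 semitones, Gb4→Ebb6 falls one short of a major thirteenth: minor.
(Equivalently, a compound minor sixth: a minor sixth plus an octave.)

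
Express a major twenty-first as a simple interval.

Take out 2 octaves (14 from the number): 21 − 14 = 7.
So a major twenty-first is 2 octaves plus a major seventh. The quality is unchanged.

major seventh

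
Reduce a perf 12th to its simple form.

P5

Take out an octave (7 from the number): 12 − 7 = 5.
So a perfect twelfth is an octave plus a perfect fifth. The quality is unchanged.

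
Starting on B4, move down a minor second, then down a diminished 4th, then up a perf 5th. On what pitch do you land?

B##4

B4 down a minor second → A#4 (1 semitone).
A diminished fourth down from A#4 is E##4.
E##4 up a perfect fifth → B##4 (7 semitones).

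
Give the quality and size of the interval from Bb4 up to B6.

augmented fifteenth

B to B is the same letter name, plus 2 octaves — that makes it a fifteenth of some quality.
The perfect fifteenth is 24 semitones; here we have 25, one semitone wider: augmented.
(Equivalently, a compound augmented octave: an augmented octave plus an octave.)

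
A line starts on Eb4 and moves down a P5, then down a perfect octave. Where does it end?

Eb4 down a perfect fifth → Ab3 (7 semitones).
Ab3 down a perfect octave → Ab2 (12 semitones).

Ab2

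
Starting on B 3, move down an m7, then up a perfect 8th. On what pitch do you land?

C sharp 4

A minor seventh down from B3 is C#3.
Up a perfect octave from C#3: C#4 (12 semitones up).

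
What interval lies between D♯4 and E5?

m9

D to E spans two letter names (D-E), plus an octave — that makes it a ninth of some quality.
D#4 to E5 is 13 semitones, a half step short of the major ninth (14), so this is minor.
(Equivalently, a compound minor second: a minor second plus an octave.)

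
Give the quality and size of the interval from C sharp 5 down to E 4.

major sixth

Descending from C#5 to E4 is the same interval as ascending E4 to C#5.
E to C spans six letter names (E-F-G-A-B-C) — that makes it a sixth of some quality.
E4 to C#5 is 9 semitones, matching the major sixth exactly, so the quality is major.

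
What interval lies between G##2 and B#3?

G to B spans three letter names (G-A-B), plus an octave, so the interval is some kind of tenth.
A major tenth would be 16 semitones, but G##2 to B#3 is 15 — one semitone narrower, making it a minor tenth.
(Equivalently, a compound minor third: a minor third plus an octave.)

minor 10th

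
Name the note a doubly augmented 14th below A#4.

Counting seven letter names plus an octave down from A lands on B.
Moving 25 semitones down from A#4 (the size of a doubly augmented fourteenth) reaches Bbb2.

Bbb2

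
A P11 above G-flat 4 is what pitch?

The eleventh's letter: G up four letter names plus an octave → C.
Moving 17 semitones up from Gb4 (the size of a perfect eleventh) reaches Cb6.

C-flat 6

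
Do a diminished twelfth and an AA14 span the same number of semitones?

No

A diminished twelfth is 18 semitones but a doubly augmented fourteenth is 25 semitones — different sizes.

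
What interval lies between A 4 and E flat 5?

diminished fifth

A to E spans five letter names (A-B-C-D-E) — that makes it a fifth of some quality.
A4 to Eb5 spans 6 semitones — one semitone narrower than the perfect fifth (7) — giving a diminished fifth.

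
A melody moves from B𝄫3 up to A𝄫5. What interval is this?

B to A spans seven letter names (B-C-D-E-F-G-A), plus an octave, so the interval is some kind of fourteenth.
At 22 semitones, Bbb3→Abb5 falls one short of a major fourteenth: minor.
(Equivalently, a compound minor seventh: a minor seventh plus an octave.)

minor 14th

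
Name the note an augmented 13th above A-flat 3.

Counting six letter names plus an octave up from A lands on F.
An augmented thirteenth spans 22 semitones, so from Ab3 the target pitch is F#5.

F-sharp 5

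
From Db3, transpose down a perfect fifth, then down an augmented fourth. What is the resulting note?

Dbb2

Db3 down a perfect fifth → Gb2 (7 semitones).
An augmented fourth down from Gb2 is Dbb2.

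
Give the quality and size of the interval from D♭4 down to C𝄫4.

augmented second

Descending from Db4 to Cbb4 is the same interval as ascending Cbb4 to Db4.
C to D spans two letter names (C-D) — that makes it a second of some quality.
Cbb4 to Db4 spans 3 semitones — one semitone wider than the major second (2) — giving an augmented second.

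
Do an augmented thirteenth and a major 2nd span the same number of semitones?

22 semitones (augmented thirteenth) vs 2 semitones (major second): not equal.

No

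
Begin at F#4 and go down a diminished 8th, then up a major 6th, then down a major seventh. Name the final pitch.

F#4 down a diminished octave → F##3 (11 semitones).
Up a major sixth from F##3: D##4 (9 semitones up).
D##4 down a major seventh → E#3 (11 semitones).

E#3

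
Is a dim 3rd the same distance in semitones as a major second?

Yes

A diminished third = 2 semitones = a major second; enharmonically equal.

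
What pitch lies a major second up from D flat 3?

E flat 3

The second takes the letter from D up to E.
Moving 2 semitones up from Db3 (the size of a major second) reaches Eb3.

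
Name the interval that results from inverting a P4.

P5

Inverted interval numbers add to nine, so a fourth pairs with a fifth (4 + 5 = 9).
And perfect stays perfect under inversion, so we get a perfect fifth.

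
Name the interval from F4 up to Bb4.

perfect 4th

F to B spans four letter names (F-G-A-B) — that makes it a fourth of some quality.
The perfect fourth spans 5 semitones, and F4 to Bb4 is exactly 5 semitones — so this is a perfect fourth.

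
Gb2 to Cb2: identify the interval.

Descending from Gb2 to Cb2 is the same interval as ascending Cb2 to Gb2.
C to G spans five letter names (C-D-E-F-G) — that makes it a fifth of some quality.
Counting semitones, Cb2→Gb2 is 7, which is the perfect fifth.

perfect fifth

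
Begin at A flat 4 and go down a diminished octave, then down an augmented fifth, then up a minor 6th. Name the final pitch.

Ab4 down a diminished octave → A3 (11 semitones).
An augmented fifth down from A3 is Db3.
A minor sixth up from Db3 is Bbb3.

B double-flat 3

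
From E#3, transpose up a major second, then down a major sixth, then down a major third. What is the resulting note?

F#2

A major second up from E#3 is F##3.
F##3 down a major sixth → A#2 (9 semitones).
A#2 down a major third → F#2 (4 semitones).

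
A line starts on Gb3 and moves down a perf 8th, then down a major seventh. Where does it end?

Abb1

A perfect octave down from Gb3 is Gb2.
Down a major seventh from Gb2: Abb1 (11 semitones down).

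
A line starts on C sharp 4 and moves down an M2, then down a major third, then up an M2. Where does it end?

A 3

Down a major second from C#4: B3 (2 semitones down).
B3 down a major third → G3 (4 semitones).
Up a major second from G3: A3 (2 semitones up).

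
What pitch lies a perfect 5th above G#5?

D#6

Five letter names up from G: D.
A perfect fifth is 7 semitones; 7 semitones up from G#5 gives D#6.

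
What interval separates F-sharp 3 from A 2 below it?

Descending from F#3 to A2 is the same interval as ascending A2 to F#3.
A to F spans six letter names (A-B-C-D-E-F), so the interval is some kind of sixth.
The major sixth spans 9 semitones, and A2 to F#3 is exactly 9 semitones — so this is a major sixth.

major 6th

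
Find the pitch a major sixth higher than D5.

The sixth takes the letter from D up to B.
Moving 9 semitones up from D5 (the size of a major sixth) reaches B5.

B5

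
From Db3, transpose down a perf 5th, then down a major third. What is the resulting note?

A perfect fifth down from Db3 is Gb2.
Gb2 down a major third → Ebb2 (4 semitones).

Ebb2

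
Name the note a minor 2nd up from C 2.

The second takes the letter from C up to D.
A minor second spans 1 semitone, so from C2 the target pitch is Db2.

D-flat 2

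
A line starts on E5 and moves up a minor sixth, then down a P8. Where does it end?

E5 up a minor sixth → C6 (8 semitones).
Down a perfect octave from C6: C5 (12 semitones down).

C5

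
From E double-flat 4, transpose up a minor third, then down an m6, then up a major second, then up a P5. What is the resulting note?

G flat 4

Ebb4 up a minor third → Gbb4 (3 semitones).
Down a minor sixth from Gbb4: Bbb3 (8 semitones down).
Up a major second from Bbb3: Cb4 (2 semitones up).
Up a perfect fifth from Cb4: Gb4 (7 semitones up).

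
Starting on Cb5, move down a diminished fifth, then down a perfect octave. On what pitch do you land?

F3

Down a diminished fifth from Cb5: F4 (6 semitones down).
F4 down a perfect octave → F3 (12 semitones).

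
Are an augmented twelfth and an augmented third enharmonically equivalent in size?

No

An augmented twelfth is 20 semitones but an augmented third is 5 semitones — different sizes.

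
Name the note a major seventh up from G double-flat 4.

F flat 5

The seventh takes the letter from G up to F.
A major seventh spans 11 semitones, so from Gbb4 the target pitch is Fb5.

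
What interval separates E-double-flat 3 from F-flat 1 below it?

Descending from Ebb3 to Fb1 is the same interval as ascending Fb1 to Ebb3.
F to E spans seven letter names (F-G-A-B-C-D-E), plus an octave — that makes it a fourteenth of some quality.
A major fourteenth would be 23 semitones, but Fb1 to Ebb3 is 22 — one semitone narrower, making it a minor fourteenth.
(Equivalently, a compound minor seventh: a minor seventh plus an octave.)

minor fourteenth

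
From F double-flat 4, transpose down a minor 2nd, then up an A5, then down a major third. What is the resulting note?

A minor second down from Fbb4 is Ebb4.
Ebb4 up an augmented fifth → Bb4 (8 semitones).
A major third down from Bb4 is Gb4.

G flat 4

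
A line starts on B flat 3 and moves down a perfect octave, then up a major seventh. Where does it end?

Down a perfect octave from Bb3: Bb2 (12 semitones down).
Up a major seventh from Bb2: A3 (11 semitones up).

A 3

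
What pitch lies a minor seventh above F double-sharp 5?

E sharp 6

Counting seven letter names up from F lands on E.
A minor seventh spans 10 semitones, so from F##5 the target pitch is E#6.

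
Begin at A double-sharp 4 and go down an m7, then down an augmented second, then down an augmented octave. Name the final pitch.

A 2

A minor seventh down from A##4 is B##3.
An augmented second down from B##3 is A#3.
A#3 down an augmented octave → A2 (13 semitones).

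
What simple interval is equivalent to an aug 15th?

A8

Each octave removed subtracts seven from the number: 15 − 7 = 8.
That makes an augmented fifteenth a compound augmented octave — an octave plus an augmented octave.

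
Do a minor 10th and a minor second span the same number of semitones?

No

15 semitones (minor tenth) vs 1 semitone (minor second): not equal.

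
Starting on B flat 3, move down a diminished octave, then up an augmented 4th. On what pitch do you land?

E sharp 3

A diminished octave down from Bb3 is B2.
An augmented fourth up from B2 is E#3.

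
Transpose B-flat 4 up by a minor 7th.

The seventh takes the letter from B up to A.
Moving 10 semitones up from Bb4 (the size of a minor seventh) reaches Ab5.

A-flat 5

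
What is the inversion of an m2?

The rule of nine gives the new number: 9 − 2 = 7, so a second becomes a seventh.
The quality also flips — minor becomes major — giving a major seventh.

major seventh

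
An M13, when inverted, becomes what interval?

minor third

First reduce the compound major thirteenth to its simple form, a major sixth.
The rule of nine gives the new number: 9 − 6 = 3, so a sixth becomes a third.
Quality inverts too: major becomes minor. That makes the inversion a minor third.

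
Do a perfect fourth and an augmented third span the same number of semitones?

Yes

Both span 5 semitones: a perfect fourth and an augmented third are the same chromatic distance.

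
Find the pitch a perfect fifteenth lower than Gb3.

Gb1

A fifteenth keeps the letter name G, two octaves down from G.
A perfect fifteenth is 24 semitones; 24 semitones down from Gb3 gives Gb1.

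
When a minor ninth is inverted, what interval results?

First reduce the compound minor ninth to its simple form, a minor second.
Interval numbers invert to sum to nine: 2 + 7 = 9, so a second inverts to a seventh.
And minor becomes major under inversion, so we get a major seventh.

major 7th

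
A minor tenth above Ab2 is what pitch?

Three letters up from A (plus an octave) reaches C.
Moving 15 semitones up from Ab2 (the size of a minor tenth) reaches Cb4.

Cb4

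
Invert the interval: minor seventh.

Interval numbers invert to sum to nine: 7 + 2 = 9, so a seventh inverts to a second.
Quality inverts too: minor becomes major. That makes the inversion a major second.

major 2nd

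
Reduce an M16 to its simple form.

Each octave removed subtracts seven from the number: 16 − 14 = 2.
So a major sixteenth is 2 octaves plus a major second. The quality is unchanged.

major 2nd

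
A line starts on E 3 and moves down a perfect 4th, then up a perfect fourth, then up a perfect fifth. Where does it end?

A perfect fourth down from E3 is B2.
A perfect fourth up from B2 is E3.
A perfect fifth up from E3 is B3.

B 3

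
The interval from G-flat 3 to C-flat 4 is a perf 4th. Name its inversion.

Interval numbers invert to sum to nine: 4 + 5 = 9, so a fourth inverts to a fifth.
And perfect stays perfect under inversion, so we get a perfect fifth.

perfect fifth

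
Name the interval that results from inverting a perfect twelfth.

perfect 4th

First reduce the compound perfect twelfth to its simple form, a perfect fifth.
The rule of nine gives the new number: 9 − 5 = 4, so a fifth becomes a fourth.
Quality inverts too: perfect stays perfect. That makes the inversion a perfect fourth.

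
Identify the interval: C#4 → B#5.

C to B spans seven letter names (C-D-E-F-G-A-B), plus an octave — that makes it a fourteenth of some quality.
Counting semitones, C#4→B#5 is 23, which is the major fourteenth.
(Equivalently, a compound major seventh: a major seventh plus an octave.)

major 14th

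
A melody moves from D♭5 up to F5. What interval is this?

major third

D to F spans three letter names (D-E-F), so the interval is some kind of third.
Db5 to F5 is 4 semitones, matching the major third exactly, so the quality is major.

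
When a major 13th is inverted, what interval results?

minor 3rd

First reduce the compound major thirteenth to its simple form, a major sixth.
Interval numbers invert to sum to nine: 6 + 3 = 9, so a sixth inverts to a third.
And major becomes minor under inversion, so we get a minor third.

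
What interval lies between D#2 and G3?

D to G spans four letter names (D-E-F-G), plus an octave — that makes it an eleventh of some quality.
A perfect eleventh would be 17 semitones; D#2 to G3 is 16, one semitone narrower, so the interval is diminished.
(Equivalently, a compound diminished fourth: a diminished fourth plus an octave.)

diminished 11th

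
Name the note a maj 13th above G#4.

Six letters up from G (plus an octave) reaches E.
Moving 21 semitones up from G#4 (the size of a major thirteenth) reaches E#6.

E#6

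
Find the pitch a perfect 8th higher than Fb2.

The letter stays F (same as the start), shifted an octave up.
A perfect octave is 12 semitones; 12 semitones up from Fb2 gives Fb3.

Fb3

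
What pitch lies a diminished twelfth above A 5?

Counting five letter names plus an octave up from A lands on E.
A diminished twelfth is 18 semitones; 18 semitones up from A5 gives Eb7.

E flat 7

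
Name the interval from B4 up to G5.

B to G spans six letter names (B-C-D-E-F-G) — that makes it a sixth of some quality.
B4 to G5 is 8 semitones, a half step short of the major sixth (9), so this is minor.

minor sixth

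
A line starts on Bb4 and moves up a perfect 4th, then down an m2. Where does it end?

Up a perfect fourth from Bb4: Eb5 (5 semitones up).
Down a minor second from Eb5: D5 (1 semitone down).

D5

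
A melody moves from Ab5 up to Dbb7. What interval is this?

diminished 11th

A to D spans four letter names (A-B-C-D), plus an octave, so the interval is some kind of eleventh.
A perfect eleventh would be 17 semitones; Ab5 to Dbb7 is 16, one semitone narrower, so the interval is diminished.
(Equivalently, a compound diminished fourth: a diminished fourth plus an octave.)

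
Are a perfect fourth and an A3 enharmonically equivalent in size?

Yes

A perfect fourth = 5 semitones = an augmented third; enharmonically equal.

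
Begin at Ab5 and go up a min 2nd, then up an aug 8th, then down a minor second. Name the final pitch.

A6

Ab5 up a minor second → Bbb5 (1 semitone).
Up an augmented octave from Bbb5: Bb6 (13 semitones up).
Down a minor second from Bb6: A6 (1 semitone down).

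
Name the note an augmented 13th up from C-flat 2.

Counting six letter names plus an octave up from C lands on A.
Moving 22 semitones up from Cb2 (the size of an augmented thirteenth) reaches A3.

A 3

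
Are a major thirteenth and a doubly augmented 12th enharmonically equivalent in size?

Yes

A major thirteenth = 21 semitones = a doubly augmented twelfth; enharmonically equal.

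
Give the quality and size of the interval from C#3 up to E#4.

major tenth

C to E spans three letter names (C-D-E), plus an octave — that makes it a tenth of some quality.
The major tenth spans 16 semitones, and C#3 to E#4 is exactly 16 semitones — so this is a major tenth.
(Equivalently, a compound major third: a major third plus an octave.)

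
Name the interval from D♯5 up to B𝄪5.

D to B spans six letter names (D-E-F-G-A-B), so the interval is some kind of sixth.
D#5 to B##5 spans 10 semitones — one semitone wider than the major sixth (9) — giving an augmented sixth.

A6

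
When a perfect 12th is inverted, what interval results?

perfect fourth

First reduce the compound perfect twelfth to its simple form, a perfect fifth.
Interval numbers invert to sum to nine: 5 + 4 = 9, so a fifth inverts to a fourth.
And perfect stays perfect under inversion, so we get a perfect fourth.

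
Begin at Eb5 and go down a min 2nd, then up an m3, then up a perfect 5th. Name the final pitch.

C6

Down a minor second from Eb5: D5 (1 semitone down).
D5 up a minor third → F5 (3 semitones).
A perfect fifth up from F5 is C6.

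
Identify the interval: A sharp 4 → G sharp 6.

m14

A to G spans seven letter names (A-B-C-D-E-F-G), plus an octave: a fourteenth.
At 22 semitones, A#4→G#6 falls one short of a major fourteenth: minor.
(Equivalently, a compound minor seventh: a minor seventh plus an octave.)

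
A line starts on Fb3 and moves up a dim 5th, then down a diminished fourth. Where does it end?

Gb3

Up a diminished fifth from Fb3: Cbb4 (6 semitones up).
Down a diminished fourth from Cbb4: Gb3 (4 semitones down).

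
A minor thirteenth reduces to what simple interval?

Subtracting seven from the interval number removes an octave: 13 − 7 = 6.
That makes a minor thirteenth a compound minor sixth — an octave plus a minor sixth.

minor 6th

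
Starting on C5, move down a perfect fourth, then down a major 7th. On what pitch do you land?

Ab3

Down a perfect fourth from C5: G4 (5 semitones down).
G4 down a major seventh → Ab3 (11 semitones).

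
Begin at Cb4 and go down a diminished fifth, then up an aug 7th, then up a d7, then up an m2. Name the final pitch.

Down a diminished fifth from Cb4: F3 (6 semitones down).
Up an augmented seventh from F3: E#4 (12 semitones up).
A diminished seventh up from E#4 is D5.
Up a minor second from D5: Eb5 (1 semitone up).

Eb5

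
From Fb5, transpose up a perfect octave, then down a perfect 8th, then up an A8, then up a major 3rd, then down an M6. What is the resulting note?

Fb5 up a perfect octave → Fb6 (12 semitones).
Fb6 down a perfect octave → Fb5 (12 semitones).
An augmented octave up from Fb5 is F6.
Up a major third from F6: A6 (4 semitones up).
Down a major sixth from A6: C6 (9 semitones down).

C6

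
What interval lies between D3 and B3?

D to B spans six letter names (D-E-F-G-A-B), so the interval is some kind of sixth.
Counting semitones, D3→B3 is 9, which is the major sixth.

major sixth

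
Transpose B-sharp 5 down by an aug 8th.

B 4

For an octave the letter name doesn't change: still B, an octave down.
An augmented octave is 13 semitones; 13 semitones down from B#5 gives B4.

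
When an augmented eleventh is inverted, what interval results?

First reduce the compound augmented eleventh to its simple form, an augmented fourth.
Interval numbers invert to sum to nine: 4 + 5 = 9, so a fourth inverts to a fifth.
The quality also flips — augmented becomes diminished — giving a diminished fifth.

diminished 5th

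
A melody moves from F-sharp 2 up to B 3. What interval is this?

F to B spans four letter names (F-G-A-B), plus an octave, so the interval is some kind of eleventh.
Counting semitones, F#2→B3 is 17, which is the perfect eleventh.
(Equivalently, a compound perfect fourth: a perfect fourth plus an octave.)

perfect eleventh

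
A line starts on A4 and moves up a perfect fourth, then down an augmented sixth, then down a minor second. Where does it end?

Eb4

Up a perfect fourth from A4: D5 (5 semitones up).
An augmented sixth down from D5 is Fb4.
A minor second down from Fb4 is Eb4.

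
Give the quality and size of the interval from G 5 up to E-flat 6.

m6

G to E spans six letter names (G-A-B-C-D-E): a sixth.
A major sixth would be 9 semitones, but G5 to Eb6 is 8 — one semitone narrower, making it a minor sixth.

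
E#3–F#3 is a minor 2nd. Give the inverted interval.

M7

Inverted interval numbers add to nine, so a second pairs with a seventh (2 + 7 = 9).
And minor becomes major under inversion, so we get a major seventh.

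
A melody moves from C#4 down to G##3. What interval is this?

diminished fourth

Descending from C#4 to G##3 is the same interval as ascending G##3 to C#4.
G to C spans four letter names (G-A-B-C), so the interval is some kind of fourth.
G##3 to C#4 spans 4 semitones — one semitone narrower than the perfect fourth (5) — giving a diminished fourth.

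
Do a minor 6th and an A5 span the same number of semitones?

A minor sixth spans 8 semitones, and an augmented fifth also spans 8 semitones — they're enharmonic.

Yes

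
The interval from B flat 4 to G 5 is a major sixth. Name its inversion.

The rule of nine gives the new number: 9 − 6 = 3, so a sixth becomes a third.
The quality also flips — major becomes minor — giving a minor third.

minor 3rd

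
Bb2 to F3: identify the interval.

perfect 5th

B to F spans five letter names (B-C-D-E-F): a fifth.
The perfect fifth spans 7 semitones, and Bb2 to F3 is exactly 7 semitones — so this is a perfect fifth.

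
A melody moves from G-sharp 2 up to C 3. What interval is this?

diminished fourth

G to C spans four letter names (G-A-B-C) — that makes it a fourth of some quality.
The perfect fourth is 5 semitones; here we have 4, one semitone narrower: diminished.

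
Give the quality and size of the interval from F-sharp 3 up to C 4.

diminished 5th

F to C spans five letter names (F-G-A-B-C), so the interval is some kind of fifth.
F#3 to C4 spans 6 semitones — one semitone narrower than the perfect fifth (7) — giving a diminished fifth.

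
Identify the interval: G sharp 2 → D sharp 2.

perfect fourth

Descending from G#2 to D#2 is the same interval as ascending D#2 to G#2.
D to G spans four letter names (D-E-F-G): a fourth.
D#2 to G#2 is 5 semitones, matching the perfect fourth exactly, so the quality is perfect.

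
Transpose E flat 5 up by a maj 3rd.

G 5

The third takes the letter from E up to G.
A major third is 4 semitones; 4 semitones up from Eb5 gives G5.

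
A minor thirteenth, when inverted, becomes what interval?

First reduce the compound minor thirteenth to its simple form, a minor sixth.
The rule of nine gives the new number: 9 − 6 = 3, so a sixth becomes a third.
The quality also flips — minor becomes major — giving a major third.

major 3rd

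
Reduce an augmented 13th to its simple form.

Each octave removed subtracts seven from the number: 13 − 7 = 6.
So an augmented thirteenth is an octave plus an augmented sixth. The quality is unchanged.

augmented sixth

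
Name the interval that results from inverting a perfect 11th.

P5

First reduce the compound perfect eleventh to its simple form, a perfect fourth.
Inverted interval numbers add to nine, so a fourth pairs with a fifth (4 + 5 = 9).
And perfect stays perfect under inversion, so we get a perfect fifth.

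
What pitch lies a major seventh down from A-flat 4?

B-double-flat 3

Counting seven letter names down from A lands on B.
A major seventh is 11 semitones; 11 semitones down from Ab4 gives Bbb3.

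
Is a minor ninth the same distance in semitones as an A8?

Both span 13 semitones: a minor ninth and an augmented octave are the same chromatic distance.

Yes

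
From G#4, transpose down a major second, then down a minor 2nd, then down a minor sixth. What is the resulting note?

G##3

Down a major second from G#4: F#4 (2 semitones down).
A minor second down from F#4 is E#4.
A minor sixth down from E#4 is G##3.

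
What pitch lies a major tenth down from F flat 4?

The tenth's letter: F down three letter names plus an octave → D.
A major tenth is 16 semitones; 16 semitones down from Fb4 gives Dbb3.

D double-flat 3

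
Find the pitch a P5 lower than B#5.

E#5

Five letter names down from B: E.
A perfect fifth spans 7 semitones, so from B#5 the target pitch is E#5.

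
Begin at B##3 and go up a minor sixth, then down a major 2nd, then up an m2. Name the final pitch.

A minor sixth up from B##3 is G##4.
A major second down from G##4 is F##4.
F##4 up a minor second → G#4 (1 semitone).

G#4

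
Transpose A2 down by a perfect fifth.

D2

The fifth takes the letter from A down to D.
Moving 7 semitones down from A2 (the size of a perfect fifth) reaches D2.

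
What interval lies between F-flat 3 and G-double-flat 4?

minor 9th

F to G spans two letter names (F-G), plus an octave, so the interval is some kind of ninth.
Fb3 to Gbb4 is 13 semitones, a half step short of the major ninth (14), so this is minor.
(Equivalently, a compound minor second: a minor second plus an octave.)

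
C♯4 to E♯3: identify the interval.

Descending from C#4 to E#3 is the same interval as ascending E#3 to C#4.
E to C spans six letter names (E-F-G-A-B-C) — that makes it a sixth of some quality.
At 8 semitones, E#3→C#4 falls one short of a major sixth: minor.

minor sixth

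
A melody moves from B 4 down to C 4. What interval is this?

Descending from B4 to C4 is the same interval as ascending C4 to B4.
C to B spans seven letter names (C-D-E-F-G-A-B), so the interval is some kind of seventh.
The major seventh spans 11 semitones, and C4 to B4 is exactly 11 semitones — so this is a major seventh.

major seventh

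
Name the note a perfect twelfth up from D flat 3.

A flat 4

The twelfth's letter: D up five letter names plus an octave → A.
A perfect twelfth is 19 semitones; 19 semitones up from Db3 gives Ab4.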